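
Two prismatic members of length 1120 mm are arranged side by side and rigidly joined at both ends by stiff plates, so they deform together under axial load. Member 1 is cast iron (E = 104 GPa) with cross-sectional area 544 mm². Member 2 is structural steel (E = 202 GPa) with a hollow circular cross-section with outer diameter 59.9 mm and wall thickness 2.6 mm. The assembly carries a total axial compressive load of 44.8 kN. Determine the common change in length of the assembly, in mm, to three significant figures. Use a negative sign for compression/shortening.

A_2 = 468 mm².
Equal strain + equilibrium ⇒ each member carries load in proportion to AE: A₁E₁ = 56580000 N, A₂E₂ = 94540000 N, ΣAE = 151100000 N.
δ = PL/ΣAE = -44800·1120/151100000 = -0.332 mm.

-0.332 mm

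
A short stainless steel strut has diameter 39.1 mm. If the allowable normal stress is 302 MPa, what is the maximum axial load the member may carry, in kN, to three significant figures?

A = 1201 mm².
P_max = σ_allow · A = 302 · 1201 = 362600 N = 362.6 kN.

363 kN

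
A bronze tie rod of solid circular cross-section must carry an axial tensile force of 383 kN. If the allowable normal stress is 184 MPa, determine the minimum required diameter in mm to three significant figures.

Required area A ≥ P/σ_allow = 383000/184 = 2082 mm².
For a solid circular section, d ≥ √(4A/π) = 51.48 mm.

51.5 mm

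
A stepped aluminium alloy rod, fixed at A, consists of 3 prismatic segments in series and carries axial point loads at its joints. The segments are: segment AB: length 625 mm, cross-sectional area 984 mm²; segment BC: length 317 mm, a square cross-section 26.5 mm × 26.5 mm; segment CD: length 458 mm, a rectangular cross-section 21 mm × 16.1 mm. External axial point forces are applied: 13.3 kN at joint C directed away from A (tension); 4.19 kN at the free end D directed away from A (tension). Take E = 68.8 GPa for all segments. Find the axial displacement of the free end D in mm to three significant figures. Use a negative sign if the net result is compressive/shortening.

0.359 mm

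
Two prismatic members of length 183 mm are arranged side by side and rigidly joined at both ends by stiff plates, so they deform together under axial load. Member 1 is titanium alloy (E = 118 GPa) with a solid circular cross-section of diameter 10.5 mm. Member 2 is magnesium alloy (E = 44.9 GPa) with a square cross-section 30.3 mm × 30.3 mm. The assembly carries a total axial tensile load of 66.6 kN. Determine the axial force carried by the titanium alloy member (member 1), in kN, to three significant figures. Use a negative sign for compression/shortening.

A_1 = 86.59 mm².
A_2 = 918.1 mm².
Equal strain + equilibrium ⇒ each member carries load in proportion to AE: A₁E₁ = 10220000 N, A₂E₂ = 41220000 N, ΣAE = 51440000 N.
F₁ = P·A₁E₁/ΣAE = 66600·10220000/51440000 = 13230 N.

13.2 kN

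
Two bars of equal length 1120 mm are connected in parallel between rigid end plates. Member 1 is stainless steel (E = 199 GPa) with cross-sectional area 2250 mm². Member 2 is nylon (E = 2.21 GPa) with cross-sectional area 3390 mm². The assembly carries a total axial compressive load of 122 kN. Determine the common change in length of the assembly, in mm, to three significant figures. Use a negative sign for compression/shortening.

-0.300 mm

Equal strain + equilibrium ⇒ each member carries load in proportion to AE: A₁E₁ = 447800000 N, A₂E₂ = 7492000 N, ΣAE = 455200000 N.
δ = PL/ΣAE = -122000·1120/455200000 = -0.3001 mm.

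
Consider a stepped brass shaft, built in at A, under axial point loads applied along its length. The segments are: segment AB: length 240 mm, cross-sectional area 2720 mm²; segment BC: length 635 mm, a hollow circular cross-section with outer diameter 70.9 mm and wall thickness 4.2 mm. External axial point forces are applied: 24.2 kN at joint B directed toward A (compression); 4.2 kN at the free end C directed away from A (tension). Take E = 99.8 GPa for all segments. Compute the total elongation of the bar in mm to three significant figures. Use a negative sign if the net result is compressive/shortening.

Internal axial forces (sectioning from the free end, tension +): N_BC = 4.2 kN, N_AB = -20 kN.
A_BC = 880.1 mm².
δ_AB = -20000·240/(2720·99800) = -0.01768 mm
δ_BC = 4200·635/(880.1·99800) = 0.03036 mm
δ = Σδ_i = 0.01268 mm.

0.0127 mm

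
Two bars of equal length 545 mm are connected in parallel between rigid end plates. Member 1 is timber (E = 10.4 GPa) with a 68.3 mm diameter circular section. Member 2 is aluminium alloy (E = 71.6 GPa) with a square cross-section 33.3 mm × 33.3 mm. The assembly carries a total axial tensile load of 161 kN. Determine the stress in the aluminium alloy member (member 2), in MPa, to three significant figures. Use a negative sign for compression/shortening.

A_1 = 3664 mm².
A_2 = 1109 mm².
Equal strain + equilibrium ⇒ each member carries load in proportion to AE: A₁E₁ = 38100000 N, A₂E₂ = 79400000 N, ΣAE = 117500000 N.
σ₂ = P·E₂/ΣAE = 161000·71600/117500000 = 98.11 MPa.

98.1 MPa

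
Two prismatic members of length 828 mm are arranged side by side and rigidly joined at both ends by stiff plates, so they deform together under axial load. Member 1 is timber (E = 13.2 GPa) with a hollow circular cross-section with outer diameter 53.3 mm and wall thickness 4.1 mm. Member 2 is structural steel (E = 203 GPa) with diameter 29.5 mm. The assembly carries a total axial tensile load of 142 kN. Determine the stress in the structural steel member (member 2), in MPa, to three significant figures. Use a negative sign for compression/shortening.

A_1 = 633.7 mm².
A_2 = 683.5 mm².
Equal strain + equilibrium ⇒ each member carries load in proportion to AE: A₁E₁ = 8365000 N, A₂E₂ = 138700000 N, ΣAE = 147100000 N.
σ₂ = P·E₂/ΣAE = 142000·203000/147100000 = 195.9 MPa.

196 MPa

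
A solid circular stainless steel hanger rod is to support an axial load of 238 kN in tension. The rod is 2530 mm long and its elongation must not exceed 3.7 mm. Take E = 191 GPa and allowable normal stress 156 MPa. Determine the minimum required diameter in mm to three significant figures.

Required area A ≥ P/σ_allow = 238000/156 = 1526 mm².
For a solid circular section, d ≥ √(4A/π) = 44.07 mm.
Elongation limit: A ≥ PL/(Eδ_allow) = 238000·2530/(191000·3.7) = 852 mm² ⇒ d ≥ 32.94 mm.
The stress limit governs.

44.1 mm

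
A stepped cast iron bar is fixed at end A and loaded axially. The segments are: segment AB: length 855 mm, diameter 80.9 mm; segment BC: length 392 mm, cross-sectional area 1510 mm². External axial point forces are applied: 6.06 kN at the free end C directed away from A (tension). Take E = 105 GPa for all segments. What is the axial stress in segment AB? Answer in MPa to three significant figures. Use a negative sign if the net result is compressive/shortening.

Internal axial forces (sectioning from the free end, tension +): N_BC = 6.06 kN, N_AB = 6.06 kN.
A_AB = 5140 mm².
σ_AB = N_AB/A_AB = 6060/5140 = 1.179 MPa.

1.18 MPa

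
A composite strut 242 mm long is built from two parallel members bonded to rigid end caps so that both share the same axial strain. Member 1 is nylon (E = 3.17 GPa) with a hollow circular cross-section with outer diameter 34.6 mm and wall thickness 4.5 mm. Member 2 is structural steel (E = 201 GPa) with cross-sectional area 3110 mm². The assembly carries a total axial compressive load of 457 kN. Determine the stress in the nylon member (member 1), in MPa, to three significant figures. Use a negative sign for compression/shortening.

-2.31 MPa

A_1 = 425.5 mm².
Equal strain + equilibrium ⇒ each member carries load in proportion to AE: A₁E₁ = 1349000 N, A₂E₂ = 625100000 N, ΣAE = 626500000 N.
σ₁ = P·E₁/ΣAE = -457000·3170/626500000 = -2.313 MPa.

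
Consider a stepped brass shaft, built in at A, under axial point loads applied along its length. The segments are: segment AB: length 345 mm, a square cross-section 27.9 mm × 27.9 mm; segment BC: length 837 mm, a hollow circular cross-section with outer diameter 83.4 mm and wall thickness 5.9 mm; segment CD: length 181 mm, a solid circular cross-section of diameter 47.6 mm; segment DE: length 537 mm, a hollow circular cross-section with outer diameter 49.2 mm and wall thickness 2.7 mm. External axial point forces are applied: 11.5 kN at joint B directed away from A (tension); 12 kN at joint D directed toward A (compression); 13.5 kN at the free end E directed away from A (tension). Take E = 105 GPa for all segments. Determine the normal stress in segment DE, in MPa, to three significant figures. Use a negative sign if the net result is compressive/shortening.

Internal axial forces (sectioning from the free end, tension +): N_DE = 13.5 kN, N_CD = 1.5 kN, N_BC = 1.5 kN, N_AB = 13 kN.
A_DE = 394.4 mm².
σ_DE = N_DE/A_DE = 13500/394.4 = 34.23 MPa.

34.2 MPa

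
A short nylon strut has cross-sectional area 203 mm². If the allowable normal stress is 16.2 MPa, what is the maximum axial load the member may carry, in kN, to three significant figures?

3.29 kN

P_max = σ_allow · A = 16.2 · 203 = 3289 N = 3.289 kN.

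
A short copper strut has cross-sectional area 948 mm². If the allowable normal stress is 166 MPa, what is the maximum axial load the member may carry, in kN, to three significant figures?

157 kN

P_max = σ_allow · A = 166 · 948 = 157400 N = 157.4 kN.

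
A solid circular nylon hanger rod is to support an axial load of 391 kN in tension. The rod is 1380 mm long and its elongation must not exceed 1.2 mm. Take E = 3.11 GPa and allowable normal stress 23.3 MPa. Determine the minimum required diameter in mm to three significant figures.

429 mm

Required area A ≥ P/σ_allow = 391000/23.3 = 16780 mm².
For a solid circular section, d ≥ √(4A/π) = 146.2 mm.
Elongation limit: A ≥ PL/(Eδ_allow) = 391000·1380/(3110·1.2) = 144600 mm² ⇒ d ≥ 429.1 mm.
The elongation limit governs.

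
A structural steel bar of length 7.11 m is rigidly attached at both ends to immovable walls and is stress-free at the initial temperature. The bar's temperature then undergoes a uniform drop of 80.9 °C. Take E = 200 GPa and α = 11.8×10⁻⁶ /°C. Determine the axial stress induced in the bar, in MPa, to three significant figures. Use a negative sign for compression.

191 MPa

Free thermal expansion αLΔT = 11.8e-6 · 7110 · -80.9 = -6.787 mm.
The walls impose strain ε = −(-6.787)/7110 = 9.5462e-04; σ = Eε = 200000 · 9.5462e-04 = 190.9 MPa.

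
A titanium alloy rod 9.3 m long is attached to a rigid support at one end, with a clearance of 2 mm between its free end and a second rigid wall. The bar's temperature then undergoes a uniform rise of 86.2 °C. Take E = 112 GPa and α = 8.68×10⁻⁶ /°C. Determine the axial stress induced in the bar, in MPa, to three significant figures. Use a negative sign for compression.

-59.7 MPa

Free thermal expansion αLΔT = 8.68e-6 · 9300 · 86.2 = 6.958 mm.
The walls engage after the gap closes; constrained expansion = 6.958 − 2 = 4.958 mm.
The walls impose strain ε = −(4.958)/9300 = -5.3316e-04; σ = Eε = 112000 · -5.3316e-04 = -59.71 MPa.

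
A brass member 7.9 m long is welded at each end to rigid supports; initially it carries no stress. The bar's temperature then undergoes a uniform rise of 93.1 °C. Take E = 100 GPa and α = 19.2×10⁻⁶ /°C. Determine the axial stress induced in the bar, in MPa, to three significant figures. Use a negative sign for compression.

-179 MPa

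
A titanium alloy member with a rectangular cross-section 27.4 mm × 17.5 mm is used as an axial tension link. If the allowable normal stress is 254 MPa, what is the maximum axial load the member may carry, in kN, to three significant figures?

122 kN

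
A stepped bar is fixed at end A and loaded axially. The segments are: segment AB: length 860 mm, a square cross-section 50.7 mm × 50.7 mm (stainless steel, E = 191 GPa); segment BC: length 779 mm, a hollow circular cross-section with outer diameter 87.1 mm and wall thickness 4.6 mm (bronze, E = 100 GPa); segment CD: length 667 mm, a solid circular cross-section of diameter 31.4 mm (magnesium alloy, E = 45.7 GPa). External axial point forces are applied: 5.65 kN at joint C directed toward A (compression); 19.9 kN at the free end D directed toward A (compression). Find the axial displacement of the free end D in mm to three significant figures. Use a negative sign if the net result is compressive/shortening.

Internal axial forces (sectioning from the free end, tension +): N_CD = -19.9 kN, N_BC = -25.55 kN, N_AB = -25.55 kN.
A_AB = 2570 mm².
A_BC = 1192 mm².
A_CD = 774.4 mm².
δ_AB = -25550·860/(2570·191000) = -0.04475 mm
δ_BC = -25550·779/(1192·100000) = -0.1669 mm
δ_CD = -19900·667/(774.4·45700) = -0.3751 mm
δ = Σδ_i = -0.5868 mm.

-0.587 mm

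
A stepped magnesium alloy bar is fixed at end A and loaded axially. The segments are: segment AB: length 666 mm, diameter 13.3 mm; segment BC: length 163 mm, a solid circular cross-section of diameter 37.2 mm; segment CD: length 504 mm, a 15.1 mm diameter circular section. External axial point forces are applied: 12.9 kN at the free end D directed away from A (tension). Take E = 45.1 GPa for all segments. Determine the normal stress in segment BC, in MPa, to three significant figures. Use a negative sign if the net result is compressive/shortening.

11.9 MPa

Internal axial forces (sectioning from the free end, tension +): N_CD = 12.9 kN, N_BC = 12.9 kN, N_AB = 12.9 kN.
A_BC = 1087 mm².
σ_BC = N_BC/A_BC = 12900/1087 = 11.87 MPa.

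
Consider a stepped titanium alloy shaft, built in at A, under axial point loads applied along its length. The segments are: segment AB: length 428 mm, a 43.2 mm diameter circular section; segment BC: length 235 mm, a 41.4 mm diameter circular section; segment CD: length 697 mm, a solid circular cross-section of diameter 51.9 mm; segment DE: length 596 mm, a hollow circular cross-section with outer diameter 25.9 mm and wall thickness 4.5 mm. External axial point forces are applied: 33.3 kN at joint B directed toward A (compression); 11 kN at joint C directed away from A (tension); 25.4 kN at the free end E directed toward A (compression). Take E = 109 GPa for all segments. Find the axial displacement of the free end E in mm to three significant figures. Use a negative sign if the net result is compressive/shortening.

Internal axial forces (sectioning from the free end, tension +): N_DE = -25.4 kN, N_CD = -25.4 kN, N_BC = -14.4 kN, N_AB = -47.7 kN.
A_AB = 1466 mm².
A_BC = 1346 mm².
A_CD = 2116 mm².
A_DE = 302.5 mm².
δ_AB = -47700·428/(1466·109000) = -0.1278 mm
δ_BC = -14400·235/(1346·109000) = -0.02306 mm
δ_CD = -25400·697/(2116·109000) = -0.07677 mm
δ_DE = -25400·596/(302.5·109000) = -0.4591 mm
δ = Σδ_i = -0.6867 mm.

-0.687 mm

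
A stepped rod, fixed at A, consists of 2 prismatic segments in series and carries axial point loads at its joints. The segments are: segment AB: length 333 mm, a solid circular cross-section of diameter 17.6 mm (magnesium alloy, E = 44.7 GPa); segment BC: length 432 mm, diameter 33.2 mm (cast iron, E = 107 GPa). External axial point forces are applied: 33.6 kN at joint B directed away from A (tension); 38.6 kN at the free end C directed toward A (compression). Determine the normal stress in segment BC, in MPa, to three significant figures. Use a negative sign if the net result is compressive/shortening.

Internal axial forces (sectioning from the free end, tension +): N_BC = -38.6 kN, N_AB = -5 kN.
A_BC = 865.7 mm².
σ_BC = N_BC/A_BC = -38600/865.7 = -44.59 MPa.

-44.6 MPa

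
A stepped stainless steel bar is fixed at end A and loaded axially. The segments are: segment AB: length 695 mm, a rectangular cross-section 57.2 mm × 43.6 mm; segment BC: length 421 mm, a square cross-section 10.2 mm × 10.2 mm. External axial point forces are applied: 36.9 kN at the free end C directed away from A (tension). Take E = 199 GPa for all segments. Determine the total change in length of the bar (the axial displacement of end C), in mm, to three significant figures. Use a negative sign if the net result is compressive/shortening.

0.802 mm

Internal axial forces (sectioning from the free end, tension +): N_BC = 36.9 kN, N_AB = 36.9 kN.
A_AB = 2494 mm².
A_BC = 104 mm².
δ_AB = 36900·695/(2494·199000) = 0.05167 mm
δ_BC = 36900·421/(104·199000) = 0.7503 mm
δ = Σδ_i = 0.802 mm.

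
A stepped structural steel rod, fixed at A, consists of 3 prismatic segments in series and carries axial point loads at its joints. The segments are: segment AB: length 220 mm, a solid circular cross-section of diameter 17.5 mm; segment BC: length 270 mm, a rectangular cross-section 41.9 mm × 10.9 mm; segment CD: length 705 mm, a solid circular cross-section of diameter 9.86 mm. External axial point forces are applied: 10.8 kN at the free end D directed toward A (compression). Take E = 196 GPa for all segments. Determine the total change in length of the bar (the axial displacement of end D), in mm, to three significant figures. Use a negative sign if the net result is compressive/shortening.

-0.592 mm

Internal axial forces (sectioning from the free end, tension +): N_CD = -10.8 kN, N_BC = -10.8 kN, N_AB = -10.8 kN.
A_AB = 240.5 mm².
A_BC = 456.7 mm².
A_CD = 76.36 mm².
δ_AB = -10800·220/(240.5·196000) = -0.0504 mm
δ_BC = -10800·270/(456.7·196000) = -0.03258 mm
δ_CD = -10800·705/(76.36·196000) = -0.5088 mm
δ = Σδ_i = -0.5917 mm.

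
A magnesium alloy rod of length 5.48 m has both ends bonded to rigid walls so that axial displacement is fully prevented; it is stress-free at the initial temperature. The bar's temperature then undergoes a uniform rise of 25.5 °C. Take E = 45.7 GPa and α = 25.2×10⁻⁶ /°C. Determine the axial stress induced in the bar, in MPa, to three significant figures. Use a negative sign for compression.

Free thermal expansion αLΔT = 25.2e-6 · 5480 · 25.5 = 3.521 mm.
The walls impose strain ε = −(3.521)/5480 = -6.4260e-04; σ = Eε = 45700 · -6.4260e-04 = -29.37 MPa.

-29.4 MPa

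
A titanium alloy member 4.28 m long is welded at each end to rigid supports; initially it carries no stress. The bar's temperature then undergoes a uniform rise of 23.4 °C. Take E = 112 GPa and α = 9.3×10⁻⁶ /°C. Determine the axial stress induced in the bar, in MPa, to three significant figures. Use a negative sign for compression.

Free thermal expansion αLΔT = 9.3e-6 · 4280 · 23.4 = 0.9314 mm.
The walls impose strain ε = −(0.9314)/4280 = -2.1762e-04; σ = Eε = 112000 · -2.1762e-04 = -24.37 MPa.

-24.4 MPa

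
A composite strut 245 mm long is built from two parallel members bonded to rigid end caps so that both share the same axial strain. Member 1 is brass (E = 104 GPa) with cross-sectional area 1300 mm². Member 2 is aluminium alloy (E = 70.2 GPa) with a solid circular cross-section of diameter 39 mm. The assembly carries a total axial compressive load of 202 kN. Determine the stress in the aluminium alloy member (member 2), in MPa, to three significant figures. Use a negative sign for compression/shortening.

-64.7 MPa

A_2 = 1195 mm².
Equal strain + equilibrium ⇒ each member carries load in proportion to AE: A₁E₁ = 135200000 N, A₂E₂ = 83860000 N, ΣAE = 219100000 N.
σ₂ = P·E₂/ΣAE = -202000·70200/219100000 = -64.73 MPa.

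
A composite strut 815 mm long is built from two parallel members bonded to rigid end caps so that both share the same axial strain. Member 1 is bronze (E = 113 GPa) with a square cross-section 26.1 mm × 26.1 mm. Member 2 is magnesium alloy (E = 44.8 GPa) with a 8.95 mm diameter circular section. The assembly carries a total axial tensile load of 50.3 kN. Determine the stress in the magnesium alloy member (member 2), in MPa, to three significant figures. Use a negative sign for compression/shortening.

A_1 = 681.2 mm².
A_2 = 62.91 mm².
Equal strain + equilibrium ⇒ each member carries load in proportion to AE: A₁E₁ = 76980000 N, A₂E₂ = 2818000 N, ΣAE = 79800000 N.
σ₂ = P·E₂/ΣAE = 50300·44800/79800000 = 28.24 MPa.

28.2 MPa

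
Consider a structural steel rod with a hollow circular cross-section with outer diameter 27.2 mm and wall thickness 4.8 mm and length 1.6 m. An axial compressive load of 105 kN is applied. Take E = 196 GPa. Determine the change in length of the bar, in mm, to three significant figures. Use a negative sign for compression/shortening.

A = 337.8 mm².
δ_mech = NL/(AE) = -105000·1600/(337.8·196000) = -2.538 mm.

-2.54 mm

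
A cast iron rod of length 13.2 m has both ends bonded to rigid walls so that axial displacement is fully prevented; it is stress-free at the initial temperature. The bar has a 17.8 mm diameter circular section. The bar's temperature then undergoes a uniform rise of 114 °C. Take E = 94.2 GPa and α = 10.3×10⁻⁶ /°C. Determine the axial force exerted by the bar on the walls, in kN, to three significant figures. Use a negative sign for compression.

Free thermal expansion αLΔT = 10.3e-6 · 13200 · 114 = 15.5 mm.
The walls impose strain ε = −(15.5)/13200 = -1.1742e-03; σ = Eε = 94200 · -1.1742e-03 = -110.6 MPa.
Wall reaction R = σ·A = -110.6·248.8 = -27520 N = -27.52 kN.

-27.5 kN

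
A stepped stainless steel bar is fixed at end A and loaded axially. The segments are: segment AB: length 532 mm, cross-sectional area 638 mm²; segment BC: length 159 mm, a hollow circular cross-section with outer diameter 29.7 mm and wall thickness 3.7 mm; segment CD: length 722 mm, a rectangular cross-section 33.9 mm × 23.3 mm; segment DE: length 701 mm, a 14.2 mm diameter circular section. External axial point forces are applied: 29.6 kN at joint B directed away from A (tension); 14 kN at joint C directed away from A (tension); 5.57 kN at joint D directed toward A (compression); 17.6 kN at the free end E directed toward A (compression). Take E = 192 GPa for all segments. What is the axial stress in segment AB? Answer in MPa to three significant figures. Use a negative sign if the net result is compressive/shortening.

Internal axial forces (sectioning from the free end, tension +): N_DE = -17.6 kN, N_CD = -23.17 kN, N_BC = -9.17 kN, N_AB = 20.43 kN.
σ_AB = N_AB/A_AB = 20430/638 = 32.02 MPa.

32.0 MPa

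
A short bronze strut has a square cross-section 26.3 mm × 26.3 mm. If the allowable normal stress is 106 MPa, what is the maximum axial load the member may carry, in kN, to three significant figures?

73.3 kN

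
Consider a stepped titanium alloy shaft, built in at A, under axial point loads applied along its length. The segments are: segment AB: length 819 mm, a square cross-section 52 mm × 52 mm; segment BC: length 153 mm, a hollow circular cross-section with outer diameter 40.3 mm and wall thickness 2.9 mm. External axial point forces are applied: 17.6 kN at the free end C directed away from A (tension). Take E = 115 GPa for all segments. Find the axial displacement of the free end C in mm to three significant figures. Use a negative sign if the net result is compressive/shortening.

0.115 mm

Internal axial forces (sectioning from the free end, tension +): N_BC = 17.6 kN, N_AB = 17.6 kN.
A_AB = 2704 mm².
A_BC = 340.7 mm².
δ_AB = 17600·819/(2704·115000) = 0.04635 mm
δ_BC = 17600·153/(340.7·115000) = 0.06872 mm
δ = Σδ_i = 0.1151 mm.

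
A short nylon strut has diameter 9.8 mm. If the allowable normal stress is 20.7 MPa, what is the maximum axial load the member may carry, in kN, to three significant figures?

1.56 kN

A = 75.43 mm².
P_max = σ_allow · A = 20.7 · 75.43 = 1561 N = 1.561 kN.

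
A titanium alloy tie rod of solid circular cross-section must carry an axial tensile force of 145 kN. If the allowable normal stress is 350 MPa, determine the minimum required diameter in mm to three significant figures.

Required area A ≥ P/σ_allow = 145000/350 = 414.3 mm².
For a solid circular section, d ≥ √(4A/π) = 22.97 mm.

23.0 mm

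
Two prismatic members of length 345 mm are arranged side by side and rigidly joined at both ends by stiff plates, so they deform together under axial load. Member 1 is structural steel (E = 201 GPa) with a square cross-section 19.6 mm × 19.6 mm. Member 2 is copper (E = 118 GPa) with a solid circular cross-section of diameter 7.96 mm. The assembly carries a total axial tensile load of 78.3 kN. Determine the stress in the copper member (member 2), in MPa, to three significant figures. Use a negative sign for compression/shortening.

111 MPa

A_1 = 384.2 mm².
A_2 = 49.76 mm².
Equal strain + equilibrium ⇒ each member carries load in proportion to AE: A₁E₁ = 77220000 N, A₂E₂ = 5872000 N, ΣAE = 83090000 N.
σ₂ = P·E₂/ΣAE = 78300·118000/83090000 = 111.2 MPa.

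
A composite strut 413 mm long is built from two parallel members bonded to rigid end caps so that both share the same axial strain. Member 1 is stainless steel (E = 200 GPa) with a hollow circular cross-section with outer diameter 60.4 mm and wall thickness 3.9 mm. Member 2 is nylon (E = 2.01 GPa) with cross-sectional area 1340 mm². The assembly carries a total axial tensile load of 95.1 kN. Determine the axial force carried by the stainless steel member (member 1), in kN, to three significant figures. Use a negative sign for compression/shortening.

93.3 kN

A_1 = 692.2 mm².
Equal strain + equilibrium ⇒ each member carries load in proportion to AE: A₁E₁ = 138400000 N, A₂E₂ = 2693000 N, ΣAE = 141100000 N.
F₁ = P·A₁E₁/ΣAE = 95100·138400000/141100000 = 93290 N.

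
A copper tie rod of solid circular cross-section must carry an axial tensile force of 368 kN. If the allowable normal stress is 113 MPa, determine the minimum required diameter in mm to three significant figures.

Required area A ≥ P/σ_allow = 368000/113 = 3257 mm².
For a solid circular section, d ≥ √(4A/π) = 64.39 mm.

64.4 mm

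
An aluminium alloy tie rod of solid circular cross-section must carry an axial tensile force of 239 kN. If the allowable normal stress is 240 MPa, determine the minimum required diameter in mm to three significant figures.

35.6 mm

Required area A ≥ P/σ_allow = 239000/240 = 995.8 mm².
For a solid circular section, d ≥ √(4A/π) = 35.61 mm.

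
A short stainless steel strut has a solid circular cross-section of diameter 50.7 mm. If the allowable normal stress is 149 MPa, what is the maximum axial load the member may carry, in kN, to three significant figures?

301 kN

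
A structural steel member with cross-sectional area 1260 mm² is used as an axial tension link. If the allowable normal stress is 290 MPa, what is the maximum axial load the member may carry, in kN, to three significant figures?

365 kN

P_max = σ_allow · A = 290 · 1260 = 365400 N = 365.4 kN.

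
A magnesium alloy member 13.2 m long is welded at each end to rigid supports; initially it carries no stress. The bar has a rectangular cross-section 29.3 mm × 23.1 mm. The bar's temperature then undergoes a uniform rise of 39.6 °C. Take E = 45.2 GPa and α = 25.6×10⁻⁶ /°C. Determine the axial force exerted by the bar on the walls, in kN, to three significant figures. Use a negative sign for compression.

-31.0 kN

Free thermal expansion αLΔT = 25.6e-6 · 13200 · 39.6 = 13.38 mm.
The walls impose strain ε = −(13.38)/13200 = -1.0138e-03; σ = Eε = 45200 · -1.0138e-03 = -45.82 MPa.
Wall reaction R = σ·A = -45.82·676.8 = -31010 N = -31.01 kN.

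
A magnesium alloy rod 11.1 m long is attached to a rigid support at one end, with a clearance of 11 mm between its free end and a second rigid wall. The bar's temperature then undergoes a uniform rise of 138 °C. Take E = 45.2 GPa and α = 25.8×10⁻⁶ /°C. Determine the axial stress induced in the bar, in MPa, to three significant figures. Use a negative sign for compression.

-116 MPa

Free thermal expansion αLΔT = 25.8e-6 · 11100 · 138 = 39.52 mm.
The walls engage after the gap closes; constrained expansion = 39.52 − 11 = 28.52 mm.
The walls impose strain ε = −(28.52)/11100 = -2.5694e-03; σ = Eε = 45200 · -2.5694e-03 = -116.1 MPa.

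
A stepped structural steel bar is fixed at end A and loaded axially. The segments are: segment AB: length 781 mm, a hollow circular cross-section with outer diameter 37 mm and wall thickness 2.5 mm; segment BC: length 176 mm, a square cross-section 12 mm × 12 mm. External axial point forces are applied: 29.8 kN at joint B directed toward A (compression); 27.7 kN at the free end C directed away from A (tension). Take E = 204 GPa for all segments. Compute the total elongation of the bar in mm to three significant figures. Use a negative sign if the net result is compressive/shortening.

0.136 mm

Internal axial forces (sectioning from the free end, tension +): N_BC = 27.7 kN, N_AB = -2.1 kN.
A_AB = 271 mm².
A_BC = 144 mm².
δ_AB = -2100·781/(271·204000) = -0.02967 mm
δ_BC = 27700·176/(144·204000) = 0.166 mm
δ = Σδ_i = 0.1363 mm.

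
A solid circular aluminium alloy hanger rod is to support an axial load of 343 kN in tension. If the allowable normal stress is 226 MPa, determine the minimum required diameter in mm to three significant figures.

44.0 mm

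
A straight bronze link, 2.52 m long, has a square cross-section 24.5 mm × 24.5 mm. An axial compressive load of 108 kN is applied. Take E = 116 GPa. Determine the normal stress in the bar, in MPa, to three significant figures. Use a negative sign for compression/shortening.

-180 MPa

A = 600.2 mm².
σ = N/A = -108000/600.2 = -179.9 MPa.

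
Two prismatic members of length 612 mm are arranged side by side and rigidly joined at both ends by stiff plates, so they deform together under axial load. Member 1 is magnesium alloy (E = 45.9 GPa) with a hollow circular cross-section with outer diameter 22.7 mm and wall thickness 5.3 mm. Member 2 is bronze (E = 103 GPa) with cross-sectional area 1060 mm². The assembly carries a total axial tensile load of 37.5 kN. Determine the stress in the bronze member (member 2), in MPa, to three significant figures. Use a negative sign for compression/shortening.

A_1 = 289.7 mm².
Equal strain + equilibrium ⇒ each member carries load in proportion to AE: A₁E₁ = 13300000 N, A₂E₂ = 109200000 N, ΣAE = 122500000 N.
σ₂ = P·E₂/ΣAE = 37500·103000/122500000 = 31.54 MPa.

31.5 MPa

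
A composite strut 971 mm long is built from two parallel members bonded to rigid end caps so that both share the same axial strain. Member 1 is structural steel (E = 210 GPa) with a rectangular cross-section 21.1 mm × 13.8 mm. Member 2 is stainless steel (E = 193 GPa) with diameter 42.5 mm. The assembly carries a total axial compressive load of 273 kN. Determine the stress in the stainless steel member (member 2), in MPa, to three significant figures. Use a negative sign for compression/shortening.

-157 MPa

A_1 = 291.2 mm².
A_2 = 1419 mm².
Equal strain + equilibrium ⇒ each member carries load in proportion to AE: A₁E₁ = 61150000 N, A₂E₂ = 273800000 N, ΣAE = 334900000 N.
σ₂ = P·E₂/ΣAE = -273000·193000/334900000 = -157.3 MPa.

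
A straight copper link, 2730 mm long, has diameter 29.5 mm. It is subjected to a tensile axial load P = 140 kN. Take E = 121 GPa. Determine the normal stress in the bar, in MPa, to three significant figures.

205 MPa

A = 683.5 mm².
σ = N/A = 140000/683.5 = 204.8 MPa.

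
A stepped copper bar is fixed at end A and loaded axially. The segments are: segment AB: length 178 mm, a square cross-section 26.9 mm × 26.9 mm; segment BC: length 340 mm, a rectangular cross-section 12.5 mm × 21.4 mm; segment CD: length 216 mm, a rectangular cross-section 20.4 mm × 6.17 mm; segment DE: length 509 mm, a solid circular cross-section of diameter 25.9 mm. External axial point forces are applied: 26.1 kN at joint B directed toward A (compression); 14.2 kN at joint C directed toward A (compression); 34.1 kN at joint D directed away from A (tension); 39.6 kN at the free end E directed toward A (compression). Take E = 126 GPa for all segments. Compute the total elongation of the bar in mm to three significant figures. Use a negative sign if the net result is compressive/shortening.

-0.667 mm

Internal axial forces (sectioning from the free end, tension +): N_DE = -39.6 kN, N_CD = -5.5 kN, N_BC = -19.7 kN, N_AB = -45.8 kN.
A_AB = 723.6 mm².
A_BC = 267.5 mm².
A_CD = 125.9 mm².
A_DE = 526.9 mm².
δ_AB = -45800·178/(723.6·126000) = -0.08941 mm
δ_BC = -19700·340/(267.5·126000) = -0.1987 mm
δ_CD = -5500·216/(125.9·126000) = -0.07491 mm
δ_DE = -39600·509/(526.9·126000) = -0.3036 mm
δ = Σδ_i = -0.6667 mm.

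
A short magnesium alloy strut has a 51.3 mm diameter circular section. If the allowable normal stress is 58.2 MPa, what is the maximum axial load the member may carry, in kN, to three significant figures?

120 kN

A = 2067 mm².
P_max = σ_allow · A = 58.2 · 2067 = 120300 N = 120.3 kN.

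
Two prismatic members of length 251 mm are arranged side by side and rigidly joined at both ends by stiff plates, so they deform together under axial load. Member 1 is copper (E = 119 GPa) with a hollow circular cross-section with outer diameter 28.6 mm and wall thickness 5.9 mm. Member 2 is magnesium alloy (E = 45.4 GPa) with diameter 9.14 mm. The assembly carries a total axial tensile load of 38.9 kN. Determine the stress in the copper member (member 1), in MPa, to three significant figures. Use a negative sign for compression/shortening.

A_1 = 420.8 mm².
A_2 = 65.61 mm².
Equal strain + equilibrium ⇒ each member carries load in proportion to AE: A₁E₁ = 50070000 N, A₂E₂ = 2979000 N, ΣAE = 53050000 N.
σ₁ = P·E₁/ΣAE = 38900·119000/53050000 = 87.26 MPa.

87.3 MPa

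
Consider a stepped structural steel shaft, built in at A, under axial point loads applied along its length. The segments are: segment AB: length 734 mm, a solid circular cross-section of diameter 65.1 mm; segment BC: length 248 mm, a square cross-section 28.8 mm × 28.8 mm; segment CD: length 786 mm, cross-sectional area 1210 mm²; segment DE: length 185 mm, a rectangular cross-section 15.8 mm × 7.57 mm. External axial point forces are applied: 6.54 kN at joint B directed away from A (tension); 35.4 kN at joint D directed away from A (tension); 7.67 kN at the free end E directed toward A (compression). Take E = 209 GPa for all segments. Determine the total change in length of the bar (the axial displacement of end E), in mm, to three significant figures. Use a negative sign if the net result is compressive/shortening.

Internal axial forces (sectioning from the free end, tension +): N_DE = -7.67 kN, N_CD = 27.73 kN, N_BC = 27.73 kN, N_AB = 34.27 kN.
A_AB = 3329 mm².
A_BC = 829.4 mm².
A_DE = 119.6 mm².
δ_AB = 34270·734/(3329·209000) = 0.03616 mm
δ_BC = 27730·248/(829.4·209000) = 0.03967 mm
δ_CD = 27730·786/(1210·209000) = 0.08619 mm
δ_DE = -7670·185/(119.6·209000) = -0.05676 mm
δ = Σδ_i = 0.1053 mm.

0.105 mm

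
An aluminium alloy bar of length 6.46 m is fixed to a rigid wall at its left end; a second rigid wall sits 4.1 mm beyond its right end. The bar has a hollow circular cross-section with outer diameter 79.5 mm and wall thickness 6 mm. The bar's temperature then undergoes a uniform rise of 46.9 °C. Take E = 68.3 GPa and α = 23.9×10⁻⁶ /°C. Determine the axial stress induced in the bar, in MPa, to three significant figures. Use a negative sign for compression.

-33.2 MPa

Free thermal expansion αLΔT = 23.9e-6 · 6460 · 46.9 = 7.241 mm.
The walls engage after the gap closes; constrained expansion = 7.241 − 4.1 = 3.141 mm.
The walls impose strain ε = −(3.141)/6460 = -4.8624e-04; σ = Eε = 68300 · -4.8624e-04 = -33.21 MPa.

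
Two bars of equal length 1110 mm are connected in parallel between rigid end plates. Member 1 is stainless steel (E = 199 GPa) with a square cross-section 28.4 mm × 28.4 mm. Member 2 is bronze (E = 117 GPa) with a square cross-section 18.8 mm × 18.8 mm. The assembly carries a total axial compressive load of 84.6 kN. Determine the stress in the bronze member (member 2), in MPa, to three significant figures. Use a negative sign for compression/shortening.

-49.0 MPa

A_1 = 806.6 mm².
A_2 = 353.4 mm².
Equal strain + equilibrium ⇒ each member carries load in proportion to AE: A₁E₁ = 160500000 N, A₂E₂ = 41350000 N, ΣAE = 201900000 N.
σ₂ = P·E₂/ΣAE = -84600·117000/201900000 = -49.04 MPa.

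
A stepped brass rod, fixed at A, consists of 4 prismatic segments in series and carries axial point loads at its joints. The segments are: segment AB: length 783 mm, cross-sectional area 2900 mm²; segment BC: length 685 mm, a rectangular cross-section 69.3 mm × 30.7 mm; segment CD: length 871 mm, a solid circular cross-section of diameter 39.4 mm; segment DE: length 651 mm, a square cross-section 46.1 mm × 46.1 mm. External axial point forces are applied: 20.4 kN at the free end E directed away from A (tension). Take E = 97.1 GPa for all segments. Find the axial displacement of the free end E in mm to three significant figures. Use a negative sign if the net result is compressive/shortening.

Internal axial forces (sectioning from the free end, tension +): N_DE = 20.4 kN, N_CD = 20.4 kN, N_BC = 20.4 kN, N_AB = 20.4 kN.
A_BC = 2128 mm².
A_CD = 1219 mm².
A_DE = 2125 mm².
δ_AB = 20400·783/(2900·97100) = 0.05673 mm
δ_BC = 20400·685/(2128·97100) = 0.06764 mm
δ_CD = 20400·871/(1219·97100) = 0.1501 mm
δ_DE = 20400·651/(2125·97100) = 0.06436 mm
δ = Σδ_i = 0.3388 mm.

0.339 mm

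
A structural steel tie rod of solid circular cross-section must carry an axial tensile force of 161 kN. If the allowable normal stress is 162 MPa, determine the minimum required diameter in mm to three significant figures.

35.6 mm

Required area A ≥ P/σ_allow = 161000/162 = 993.8 mm².
For a solid circular section, d ≥ √(4A/π) = 35.57 mm.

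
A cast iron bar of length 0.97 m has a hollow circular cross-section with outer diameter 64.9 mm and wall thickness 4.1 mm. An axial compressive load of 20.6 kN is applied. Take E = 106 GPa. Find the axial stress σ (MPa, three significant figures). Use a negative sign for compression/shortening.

A = 783.1 mm².
σ = N/A = -20600/783.1 = -26.3 MPa.

-26.3 MPa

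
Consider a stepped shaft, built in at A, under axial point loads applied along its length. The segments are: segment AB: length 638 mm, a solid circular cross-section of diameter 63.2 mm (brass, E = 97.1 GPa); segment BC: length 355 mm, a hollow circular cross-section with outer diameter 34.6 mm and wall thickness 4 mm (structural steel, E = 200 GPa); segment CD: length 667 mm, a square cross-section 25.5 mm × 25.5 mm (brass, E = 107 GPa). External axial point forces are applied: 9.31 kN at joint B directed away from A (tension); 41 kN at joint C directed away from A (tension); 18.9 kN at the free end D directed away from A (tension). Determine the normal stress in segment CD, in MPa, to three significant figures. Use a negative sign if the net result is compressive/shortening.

Internal axial forces (sectioning from the free end, tension +): N_CD = 18.9 kN, N_BC = 59.9 kN, N_AB = 69.21 kN.
A_CD = 650.2 mm².
σ_CD = N_CD/A_CD = 18900/650.2 = 29.07 MPa.

29.1 MPa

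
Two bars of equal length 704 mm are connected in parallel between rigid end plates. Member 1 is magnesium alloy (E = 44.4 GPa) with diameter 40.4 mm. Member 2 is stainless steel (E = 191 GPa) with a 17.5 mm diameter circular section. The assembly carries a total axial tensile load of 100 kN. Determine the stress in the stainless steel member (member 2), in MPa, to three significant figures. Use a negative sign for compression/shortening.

186 MPa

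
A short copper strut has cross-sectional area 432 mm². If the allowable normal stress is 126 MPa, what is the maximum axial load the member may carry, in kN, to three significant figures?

P_max = σ_allow · A = 126 · 432 = 54430 N = 54.43 kN.

54.4 kN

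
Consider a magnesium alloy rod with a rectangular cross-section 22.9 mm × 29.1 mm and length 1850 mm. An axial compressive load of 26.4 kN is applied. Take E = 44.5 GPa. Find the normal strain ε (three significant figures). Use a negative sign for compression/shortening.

-8.90e-04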